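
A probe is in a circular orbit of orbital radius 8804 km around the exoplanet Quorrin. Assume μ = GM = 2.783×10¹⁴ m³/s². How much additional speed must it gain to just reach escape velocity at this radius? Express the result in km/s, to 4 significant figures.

r = 8804 km = 8.804×10⁶ m.
Circular speed v_c = √(μ/r) = 5622 m/s.
Escape speed v_esc = √(2μ/r) = √2 × v_c = 7951 m/s.
Δv = v_esc − v_c = 2329 m/s = 2.329 km/s.

Δv ≈ 2.329 km/s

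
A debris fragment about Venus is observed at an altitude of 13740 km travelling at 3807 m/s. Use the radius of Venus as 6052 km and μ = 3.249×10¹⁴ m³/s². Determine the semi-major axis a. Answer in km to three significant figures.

a ≈ 17700 km

r = 6052 + 13740 = 19792 km = 1.979×10⁷ m.
Vis-viva rearranged: 1/a = 2/r − v²/μ = 1.011×10⁻⁷ − 4.461×10⁻⁸ = 5.644×10⁻⁸ m⁻¹.
a = 1.772×10⁷ m = 17717 km.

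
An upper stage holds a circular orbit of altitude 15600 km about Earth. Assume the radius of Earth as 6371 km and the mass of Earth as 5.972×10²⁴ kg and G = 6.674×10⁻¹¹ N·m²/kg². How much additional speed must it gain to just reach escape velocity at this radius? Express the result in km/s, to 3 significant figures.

Δv ≈ 1.76 km/s

μ = GM = 6.674×10⁻¹¹ × 5.972×10²⁴ = 3.986×10¹⁴ m³/s².
r = 6371 + 15600 = 21971 km = 2.1971×10⁷ m.
Circular speed v_c = √(μ/r) = 4259 m/s.
Escape speed v_esc = √(2μ/r) = √2 × v_c = 6023 m/s.
Δv = v_esc − v_c = 1764 m/s = 1.764 km/s.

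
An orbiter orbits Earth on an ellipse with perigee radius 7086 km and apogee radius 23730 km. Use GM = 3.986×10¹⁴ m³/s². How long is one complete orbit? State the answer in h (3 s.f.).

T ≈ 5.29 h

Semi-major axis a = (r_p + r_a)/2 = (7086.0 + 23730)/2 = 15408 km = 1.541×10⁷ m.
By Kepler's third law T = 2π√(a³/μ) = 2π × 3.029×10³ = 1.903×10⁴ s.
= 5.287 h.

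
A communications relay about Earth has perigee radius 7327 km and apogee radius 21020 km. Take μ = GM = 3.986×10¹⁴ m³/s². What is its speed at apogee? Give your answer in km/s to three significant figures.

v ≈ 3.13 km/s

Semi-major axis a = (r_p + r_a)/2 = 14174 km = 1.417×10⁷ m.
Vis-viva: v² = μ(2/r − 1/a) = 3.986×10¹⁴ × (9.515×10⁻⁸ − 7.055×10⁻⁸) = 9.803×10⁶ m²/s².
v = 3131 m/s = 3.131 km/s.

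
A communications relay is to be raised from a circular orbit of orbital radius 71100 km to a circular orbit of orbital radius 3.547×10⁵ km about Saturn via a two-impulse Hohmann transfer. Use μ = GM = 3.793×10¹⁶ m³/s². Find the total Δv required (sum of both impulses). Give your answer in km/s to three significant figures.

Δv_total ≈ 11.1 km/s

r₁ = 71100 km = 7.110×10⁷ m.
r₂ = 3.547×10⁵ km = 3.547×10⁸ m.
Transfer ellipse a_t = (r₁ + r₂)/2 = 2.129×10⁸ m.
At r₁: circular v_c1 = √(μ/r₁) = 23100 m/s; transfer-perikrone v_p = √[μ(2/r₁ − 1/a_t)] = 29810 m/s.
Δv₁ = v_p − v_c1 = 6716 m/s.
At r₂: circular v_c2 = √(μ/r₂) = 10340 m/s; transfer-apokrone v_a = √[μ(2/r₂ − 1/a_t)] = 5976 m/s.
Δv₂ = v_c2 − v_a = 4365 m/s.
Total Δv = Δv₁ + Δv₂ = 11080 m/s = 11.08 km/s.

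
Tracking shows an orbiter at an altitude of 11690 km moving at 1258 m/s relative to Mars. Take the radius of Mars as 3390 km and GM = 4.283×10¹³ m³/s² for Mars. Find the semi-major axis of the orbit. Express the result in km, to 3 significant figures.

r = 3390 + 11690 = 15080 km = 1.508×10⁷ m.
Specific orbital energy ε = v²/2 − μ/r = (1258)²/2 − 4.283×10¹³/1.508×10⁷ = -2.049×10⁶ J/kg.
Since ε = −μ/(2a), a = −μ/(2ε) = 1.045×10⁷ m = 10452 km.

a ≈ 10500 km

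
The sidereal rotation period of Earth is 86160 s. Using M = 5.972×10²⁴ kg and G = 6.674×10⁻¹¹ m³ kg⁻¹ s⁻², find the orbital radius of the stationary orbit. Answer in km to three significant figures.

r_sync ≈ 42200 km

μ = GM = 6.674×10⁻¹¹ × 5.972×10²⁴ = 3.986×10¹⁴ m³/s².
A synchronous orbit has period T, so by Kepler's third law a = (μT²/4π²)^(1/3).
μT²/4π² = 3.986×10¹⁴ × (8.616×10⁴)² / 39.48 = 7.495×10²² m³.
a = 4.216×10⁷ m = 42162 km.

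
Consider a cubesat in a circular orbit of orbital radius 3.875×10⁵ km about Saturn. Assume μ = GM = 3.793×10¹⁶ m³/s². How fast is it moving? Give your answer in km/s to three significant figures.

v ≈ 9.89 km/s

r = 3.875×10⁵ km = 3.875×10⁸ m.
For a circular orbit v = √(μ/r) = √(3.793×10¹⁶ / 3.875×10⁸) = √(9.788×10⁷) = 9894 m/s.
That is 9.894 km/s.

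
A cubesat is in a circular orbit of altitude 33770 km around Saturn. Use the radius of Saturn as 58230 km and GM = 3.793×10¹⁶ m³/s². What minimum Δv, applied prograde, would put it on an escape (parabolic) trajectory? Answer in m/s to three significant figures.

Δv ≈ 8410 m/s

r = 58230 + 33770 = 92000 km = 9.2000×10⁷ m.
Circular speed v_c = √(μ/r) = 20300 m/s.
Escape speed v_esc = √(2μ/r) = √2 × v_c = 28720 m/s.
Δv = v_esc − v_c = 8411 m/s.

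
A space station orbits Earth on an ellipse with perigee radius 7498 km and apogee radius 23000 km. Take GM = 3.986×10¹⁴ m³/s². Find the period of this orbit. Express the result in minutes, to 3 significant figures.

T ≈ 312 minutes

Semi-major axis a = (r_p + r_a)/2 = (7498.0 + 23000)/2 = 15249 km = 1.525×10⁷ m.
By Kepler's third law T = 2π√(a³/μ) = 2π × 2.983×10³ = 1.874×10⁴ s.
= 312.3 minutes.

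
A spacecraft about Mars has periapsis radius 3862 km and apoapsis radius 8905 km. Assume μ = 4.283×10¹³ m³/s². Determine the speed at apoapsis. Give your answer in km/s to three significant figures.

v ≈ 1.71 km/s

Semi-major axis a = (r_p + r_a)/2 = 6383.5 km = 6.384×10⁶ m.
Vis-viva: v² = μ(2/r − 1/a) = 4.283×10¹³ × (2.246×10⁻⁷ − 1.567×10⁻⁷) = 2.910×10⁶ m²/s².
v = 1706 m/s = 1.706 km/s.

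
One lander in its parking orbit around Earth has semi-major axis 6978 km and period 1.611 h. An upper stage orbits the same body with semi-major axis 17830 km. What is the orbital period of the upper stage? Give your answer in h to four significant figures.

T₂ ≈ 6.580 h

Kepler's third law: T² ∝ a³, so T₂ = T₁ (a₂/a₁)^(3/2).
a₂/a₁ = 2.555, (a₂/a₁)^(3/2) = 4.084.
T₂ = 1.611 × 4.084 = 6.580 h.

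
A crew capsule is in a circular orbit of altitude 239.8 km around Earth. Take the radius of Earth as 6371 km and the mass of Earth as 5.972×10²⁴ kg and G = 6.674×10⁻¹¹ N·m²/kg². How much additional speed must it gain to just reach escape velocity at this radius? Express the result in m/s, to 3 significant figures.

Δv ≈ 3220 m/s

μ = GM = 6.674×10⁻¹¹ × 5.972×10²⁴ = 3.986×10¹⁴ m³/s².
r = 6371 + 239.8 = 6610.8 km = 6.6108×10⁶ m.
Circular speed v_c = √(μ/r) = 7765 m/s.
Escape speed v_esc = √(2μ/r) = √2 × v_c = 10980 m/s.
Δv = v_esc − v_c = 3216 m/s.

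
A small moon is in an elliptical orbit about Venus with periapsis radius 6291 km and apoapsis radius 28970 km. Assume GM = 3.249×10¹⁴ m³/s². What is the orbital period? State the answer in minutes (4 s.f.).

T ≈ 430.1 minutes

Semi-major axis a = (r_p + r_a)/2 = (6291.0 + 28970)/2 = 17630 km = 1.763×10⁷ m.
By Kepler's third law T = 2π√(a³/μ) = 2π × 4.107×10³ = 2.580×10⁴ s.
= 430.1 minutes.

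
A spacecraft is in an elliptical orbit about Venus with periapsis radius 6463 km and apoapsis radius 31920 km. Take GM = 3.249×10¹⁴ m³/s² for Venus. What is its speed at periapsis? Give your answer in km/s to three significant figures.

v ≈ 9.14 km/s

Semi-major axis a = (r_p + r_a)/2 = 19192 km = 1.919×10⁷ m.
Vis-viva: v² = μ(2/r − 1/a) = 3.249×10¹⁴ × (3.095×10⁻⁷ − 5.211×10⁻⁸) = 8.361×10⁷ m²/s².
v = 9144 m/s = 9.144 km/s.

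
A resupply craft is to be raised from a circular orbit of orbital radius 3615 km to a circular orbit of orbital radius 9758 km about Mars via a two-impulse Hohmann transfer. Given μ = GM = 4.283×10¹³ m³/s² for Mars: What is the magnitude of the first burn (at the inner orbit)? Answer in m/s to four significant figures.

Δv ≈ 716.1 m/s

r₁ = 3615 km = 3.615×10⁶ m.
r₂ = 9758 km = 9.758×10⁶ m.
Transfer ellipse a_t = (r₁ + r₂)/2 = 6.686×10⁶ m.
At r₁: circular v_c1 = √(μ/r₁) = 3442 m/s; transfer-periapsis v_p = √[μ(2/r₁ − 1/a_t)] = 4158 m/s.
Δv₁ = v_p − v_c1 = 716.1 m/s.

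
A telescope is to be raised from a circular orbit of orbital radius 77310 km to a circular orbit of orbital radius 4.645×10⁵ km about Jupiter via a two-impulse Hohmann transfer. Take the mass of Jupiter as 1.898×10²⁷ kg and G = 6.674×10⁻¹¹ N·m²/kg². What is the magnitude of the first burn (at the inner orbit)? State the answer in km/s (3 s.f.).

μ = GM = 6.674×10⁻¹¹ × 1.898×10²⁷ = 1.267×10¹⁷ m³/s².
r₁ = 77310 km = 7.731×10⁷ m.
r₂ = 4.645×10⁵ km = 4.645×10⁸ m.
Transfer ellipse a_t = (r₁ + r₂)/2 = 2.709×10⁸ m.
At r₁: circular v_c1 = √(μ/r₁) = 40480 m/s; transfer-perijove v_p = √[μ(2/r₁ − 1/a_t)] = 53000 m/s.
Δv₁ = v_p − v_c1 = 12530 m/s.
= 12.53 km/s.

Δv ≈ 12.5 km/s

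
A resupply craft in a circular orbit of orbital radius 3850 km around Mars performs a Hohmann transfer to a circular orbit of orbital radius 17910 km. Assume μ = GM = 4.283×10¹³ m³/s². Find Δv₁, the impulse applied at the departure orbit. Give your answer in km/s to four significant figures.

Δv ≈ 0.944 km/s

r₁ = 3850 km = 3.850×10⁶ m.
r₂ = 17910 km = 1.791×10⁷ m.
Transfer ellipse a_t = (r₁ + r₂)/2 = 1.088×10⁷ m.
At r₁: circular v_c1 = √(μ/r₁) = 3335 m/s; transfer-periapsis v_p = √[μ(2/r₁ − 1/a_t)] = 4279 m/s.
Δv₁ = v_p − v_c1 = 944.0 m/s.
= 0.944 km/s.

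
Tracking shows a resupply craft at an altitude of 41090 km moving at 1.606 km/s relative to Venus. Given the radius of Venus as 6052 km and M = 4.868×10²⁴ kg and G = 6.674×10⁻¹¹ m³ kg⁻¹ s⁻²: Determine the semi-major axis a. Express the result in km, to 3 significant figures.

μ = GM = 6.674×10⁻¹¹ × 4.868×10²⁴ = 3.249×10¹⁴ m³/s².
r = 6052 + 41090 = 47142 km = 4.714×10⁷ m.
Vis-viva rearranged: 1/a = 2/r − v²/μ = 4.243×10⁻⁸ − 7.939×10⁻⁹ = 3.449×10⁻⁸ m⁻¹.
a = 2.900×10⁷ m = 28997 km.

a ≈ 29000 km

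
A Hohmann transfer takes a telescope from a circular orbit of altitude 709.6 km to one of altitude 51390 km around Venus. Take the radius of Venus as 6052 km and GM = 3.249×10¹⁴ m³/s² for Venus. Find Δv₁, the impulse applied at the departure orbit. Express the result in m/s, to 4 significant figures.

Δv ≈ 2341 m/s

r₁ = 6052 + 709.6 = 6761.6 km = 6.7616×10⁶ m.
r₂ = 6052 + 51390 = 57442 km = 5.7442×10⁷ m.
Transfer ellipse a_t = (r₁ + r₂)/2 = 3.210×10⁷ m.
At r₁: circular v_c1 = √(μ/r₁) = 6932 m/s; transfer-periapsis v_p = √[μ(2/r₁ − 1/a_t)] = 9273 m/s.
Δv₁ = v_p − v_c1 = 2341 m/s.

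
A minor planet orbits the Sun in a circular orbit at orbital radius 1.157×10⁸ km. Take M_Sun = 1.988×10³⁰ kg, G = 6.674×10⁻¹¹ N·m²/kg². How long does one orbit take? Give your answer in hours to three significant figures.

μ = GM = 6.674×10⁻¹¹ × 1.988×10³⁰ = 1.327×10²⁰ m³/s².
r = 1.157×10⁸ km = 1.157×10¹¹ m.
Kepler's third law: T = 2π√(r³/μ) = 2π√((1.157×10¹¹)³ / 1.327×10²⁰).
r³/μ = 1.167×10¹³ s², so T = 2π × 3.417×10⁶ = 2.147×10⁷ s.
Converting: 2.147×10⁷ s ÷ 3600 = 5963 hours.

T ≈ 5960 hours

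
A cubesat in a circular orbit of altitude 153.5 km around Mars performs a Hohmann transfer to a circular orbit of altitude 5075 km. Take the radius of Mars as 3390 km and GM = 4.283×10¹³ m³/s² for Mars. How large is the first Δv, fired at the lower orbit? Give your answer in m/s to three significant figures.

Δv ≈ 651 m/s

r₁ = 3390 + 153.5 = 3543.5 km = 3.5435×10⁶ m.
r₂ = 3390 + 5075 = 8465.0 km = 8.4650×10⁶ m.
Transfer ellipse a_t = (r₁ + r₂)/2 = 6.004×10⁶ m.
At r₁: circular v_c1 = √(μ/r₁) = 3477 m/s; transfer-periapsis v_p = √[μ(2/r₁ − 1/a_t)] = 4128 m/s.
Δv₁ = v_p − v_c1 = 651.4 m/s.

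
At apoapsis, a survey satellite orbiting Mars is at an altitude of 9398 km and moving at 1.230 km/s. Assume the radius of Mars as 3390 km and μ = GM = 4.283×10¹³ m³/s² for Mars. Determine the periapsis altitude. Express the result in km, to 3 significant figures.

r_a = 3390 + 9398 = 12788 km = 1.279×10⁷ m.
Specific energy ε = v²/2 − μ/r = -2.593×10⁶ J/kg, so a = −μ/(2ε) = 8.259×10⁶ m.
The apsides satisfy r_p + r_a = 2a, so the periapsis radius is 2a − r_a = 3.731×10⁶ m = 3730.9 km.
Periapsis altitude = 3730.9 − 3390 = 340.93 km.

periapsis altitude ≈ 341 km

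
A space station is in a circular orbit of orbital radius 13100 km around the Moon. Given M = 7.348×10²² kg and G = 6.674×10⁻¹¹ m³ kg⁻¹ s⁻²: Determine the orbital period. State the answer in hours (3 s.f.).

T ≈ 37.4 hours

μ = GM = 6.674×10⁻¹¹ × 7.348×10²² = 4.904×10¹² m³/s².
r = 13100 km = 1.310×10⁷ m.
Kepler's third law: T = 2π√(r³/μ) = 2π√((1.310×10⁷)³ / 4.904×10¹²).
r³/μ = 4.584×10⁸ s², so T = 2π × 2.141×10⁴ = 1.345×10⁵ s.
Converting: 1.345×10⁵ s ÷ 3600 = 37.37 hours.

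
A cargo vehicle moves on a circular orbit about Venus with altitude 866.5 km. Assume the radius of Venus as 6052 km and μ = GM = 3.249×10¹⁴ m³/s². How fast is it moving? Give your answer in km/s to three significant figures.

r = 6052 + 866.5 = 6918.5 km = 6.9185×10⁶ m.
For a circular orbit v = √(μ/r) = √(3.249×10¹⁴ / 6.918×10⁶) = √(4.696×10⁷) = 6853 m/s.
That is 6.853 km/s.

v ≈ 6.85 km/s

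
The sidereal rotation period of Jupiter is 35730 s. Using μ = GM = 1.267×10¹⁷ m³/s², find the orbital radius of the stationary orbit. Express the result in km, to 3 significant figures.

r_sync ≈ 1.60×10⁵ km

A synchronous orbit has period T, so by Kepler's third law a = (μT²/4π²)^(1/3).
μT²/4π² = 1.267×10¹⁷ × (3.573×10⁴)² / 39.48 = 4.097×10²⁴ m³.
a = 1.600×10⁸ m = 1.6002×10⁵ km.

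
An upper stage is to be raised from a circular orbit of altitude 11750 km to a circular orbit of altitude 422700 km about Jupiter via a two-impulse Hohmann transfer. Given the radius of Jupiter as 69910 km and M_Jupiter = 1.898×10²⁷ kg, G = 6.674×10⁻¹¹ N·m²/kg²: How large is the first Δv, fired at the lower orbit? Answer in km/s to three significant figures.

Δv ≈ 12.2 km/s

μ = GM = 6.674×10⁻¹¹ × 1.898×10²⁷ = 1.267×10¹⁷ m³/s².
r₁ = 69910 + 11750 = 81660 km = 8.1660×10⁷ m.
r₂ = 69910 + 422700 = 492610 km = 4.9261×10⁸ m.
Transfer ellipse a_t = (r₁ + r₂)/2 = 2.871×10⁸ m.
At r₁: circular v_c1 = √(μ/r₁) = 39390 m/s; transfer-perijove v_p = √[μ(2/r₁ − 1/a_t)] = 51590 m/s.
Δv₁ = v_p − v_c1 = 12200 m/s.
= 12.20 km/s.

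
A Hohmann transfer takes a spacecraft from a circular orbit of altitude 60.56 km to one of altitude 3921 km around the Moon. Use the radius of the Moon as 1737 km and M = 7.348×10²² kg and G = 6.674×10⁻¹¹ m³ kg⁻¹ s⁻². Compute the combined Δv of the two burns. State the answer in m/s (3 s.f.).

Δv_total ≈ 668 m/s

μ = GM = 6.674×10⁻¹¹ × 7.348×10²² = 4.904×10¹² m³/s².
r₁ = 1737 + 60.56 = 1797.6 km = 1.7976×10⁶ m.
r₂ = 1737 + 3921 = 5658.0 km = 5.6580×10⁶ m.
Transfer ellipse a_t = (r₁ + r₂)/2 = 3.728×10⁶ m.
At r₁: circular v_c1 = √(μ/r₁) = 1652 m/s; transfer-perilune v_p = √[μ(2/r₁ − 1/a_t)] = 2035 m/s.
Δv₁ = v_p − v_c1 = 383.2 m/s.
At r₂: circular v_c2 = √(μ/r₂) = 931.0 m/s; transfer-apolune v_a = √[μ(2/r₂ − 1/a_t)] = 646.5 m/s.
Δv₂ = v_c2 − v_a = 284.5 m/s.
Total Δv = Δv₁ + Δv₂ = 667.7 m/s.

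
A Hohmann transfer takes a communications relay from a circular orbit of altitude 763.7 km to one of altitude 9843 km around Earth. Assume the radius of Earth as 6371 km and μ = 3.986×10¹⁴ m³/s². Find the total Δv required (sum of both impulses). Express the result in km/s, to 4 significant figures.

Δv_total ≈ 2.416 km/s

r₁ = 6371 + 763.7 = 7134.7 km = 7.1347×10⁶ m.
r₂ = 6371 + 9843 = 16214 km = 1.6214×10⁷ m.
Transfer ellipse a_t = (r₁ + r₂)/2 = 1.167×10⁷ m.
At r₁: circular v_c1 = √(μ/r₁) = 7474 m/s; transfer-perigee v_p = √[μ(2/r₁ − 1/a_t)] = 8809 m/s.
Δv₁ = v_p − v_c1 = 1334 m/s.
At r₂: circular v_c2 = √(μ/r₂) = 4958 m/s; transfer-apogee v_a = √[μ(2/r₂ − 1/a_t)] = 3876 m/s.
Δv₂ = v_c2 − v_a = 1082 m/s.
Total Δv = Δv₁ + Δv₂ = 2416 m/s = 2.416 km/s.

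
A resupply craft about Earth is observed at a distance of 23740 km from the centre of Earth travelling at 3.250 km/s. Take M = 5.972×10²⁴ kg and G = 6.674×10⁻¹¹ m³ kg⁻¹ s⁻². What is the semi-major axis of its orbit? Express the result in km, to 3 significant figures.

μ = GM = 6.674×10⁻¹¹ × 5.972×10²⁴ = 3.986×10¹⁴ m³/s².
r = 2.374×10⁷ m.
Specific orbital energy ε = v²/2 − μ/r = (3250)²/2 − 3.986×10¹⁴/2.374×10⁷ = -1.151×10⁷ J/kg.
Since ε = −μ/(2a), a = −μ/(2ε) = 1.732×10⁷ m = 17317 km.

a ≈ 17300 km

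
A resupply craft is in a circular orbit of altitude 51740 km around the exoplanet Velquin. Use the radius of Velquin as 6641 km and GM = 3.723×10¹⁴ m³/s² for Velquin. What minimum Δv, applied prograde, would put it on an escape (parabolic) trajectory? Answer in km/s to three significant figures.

Δv ≈ 1.05 km/s

r = 6641 + 51740 = 58381 km = 5.8381×10⁷ m.
Circular speed v_c = √(μ/r) = 2525 m/s.
Escape speed v_esc = √(2μ/r) = √2 × v_c = 3571 m/s.
Δv = v_esc − v_c = 1046 m/s = 1.046 km/s.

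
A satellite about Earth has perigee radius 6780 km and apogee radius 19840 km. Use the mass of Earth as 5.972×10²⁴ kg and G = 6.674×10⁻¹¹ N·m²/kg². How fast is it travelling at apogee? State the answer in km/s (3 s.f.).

v ≈ 3.20 km/s

μ = GM = 6.674×10⁻¹¹ × 5.972×10²⁴ = 3.986×10¹⁴ m³/s².
Semi-major axis a = (r_p + r_a)/2 = 13310 km = 1.331×10⁷ m.
Vis-viva: v² = μ(2/r − 1/a) = 3.986×10¹⁴ × (1.008×10⁻⁷ − 7.513×10⁻⁸) = 1.023×10⁷ m²/s².
v = 3199 m/s = 3.199 km/s.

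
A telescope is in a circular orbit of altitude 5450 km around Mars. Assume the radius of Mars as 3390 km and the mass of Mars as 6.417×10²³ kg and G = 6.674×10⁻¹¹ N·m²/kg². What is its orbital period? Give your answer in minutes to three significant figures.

T ≈ 421 minutes

μ = GM = 6.674×10⁻¹¹ × 6.417×10²³ = 4.283×10¹³ m³/s².
r = 3390 + 5450 = 8840.0 km = 8.8400×10⁶ m.
Kepler's third law: T = 2π√(r³/μ) = 2π√((8.840×10⁶)³ / 4.283×10¹³).
r³/μ = 1.613×10⁷ s², so T = 2π × 4.016×10³ = 2.523×10⁴ s.
Converting: 2.523×10⁴ s ÷ 60.00 = 420.6 minutes.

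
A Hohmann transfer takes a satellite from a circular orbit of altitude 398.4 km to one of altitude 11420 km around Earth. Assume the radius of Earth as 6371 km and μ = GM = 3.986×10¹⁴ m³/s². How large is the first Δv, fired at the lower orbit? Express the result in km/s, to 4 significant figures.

Δv ≈ 1.563 km/s

r₁ = 6371 + 398.4 = 6769.4 km = 6.7694×10⁶ m.
r₂ = 6371 + 11420 = 17791 km = 1.7791×10⁷ m.
Transfer ellipse a_t = (r₁ + r₂)/2 = 1.228×10⁷ m.
At r₁: circular v_c1 = √(μ/r₁) = 7674 m/s; transfer-perigee v_p = √[μ(2/r₁ − 1/a_t)] = 9236 m/s.
Δv₁ = v_p − v_c1 = 1563 m/s.
= 1.563 km/s.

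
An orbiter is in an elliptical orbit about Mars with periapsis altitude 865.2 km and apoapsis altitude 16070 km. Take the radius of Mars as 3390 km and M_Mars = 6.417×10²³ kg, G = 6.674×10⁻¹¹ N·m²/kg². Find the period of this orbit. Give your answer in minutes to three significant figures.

T ≈ 653 minutes

μ = GM = 6.674×10⁻¹¹ × 6.417×10²³ = 4.283×10¹³ m³/s².
r_p = 3390 + 865.2 = 4255.2 km = 4.2552×10⁶ m.
r_a = 3390 + 16070 = 19460 km = 1.9460×10⁷ m.
Semi-major axis a = (r_p + r_a)/2 = (4255.2 + 19460)/2 = 11858 km = 1.186×10⁷ m.
By Kepler's third law T = 2π√(a³/μ) = 2π × 6.239×10³ = 3.920×10⁴ s.
= 653.4 minutes.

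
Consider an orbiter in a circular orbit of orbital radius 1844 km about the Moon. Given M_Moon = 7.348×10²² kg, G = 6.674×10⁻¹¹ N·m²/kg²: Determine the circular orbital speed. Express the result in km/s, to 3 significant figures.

μ = GM = 6.674×10⁻¹¹ × 7.348×10²² = 4.904×10¹² m³/s².
r = 1844 km = 1.844×10⁶ m.
For a circular orbit v = √(μ/r) = √(4.904×10¹² / 1.844×10⁶) = √(2.659×10⁶) = 1631 m/s.
That is 1.631 km/s.

v ≈ 1.63 km/s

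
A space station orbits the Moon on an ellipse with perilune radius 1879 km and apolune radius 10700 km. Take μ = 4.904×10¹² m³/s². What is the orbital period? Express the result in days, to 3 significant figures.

Semi-major axis a = (r_p + r_a)/2 = (1879.0 + 10700)/2 = 6289.5 km = 6.290×10⁶ m.
By Kepler's third law T = 2π√(a³/μ) = 2π × 7.123×10³ = 4.475×10⁴ s.
= 0.518 days.

T ≈ 0.518 days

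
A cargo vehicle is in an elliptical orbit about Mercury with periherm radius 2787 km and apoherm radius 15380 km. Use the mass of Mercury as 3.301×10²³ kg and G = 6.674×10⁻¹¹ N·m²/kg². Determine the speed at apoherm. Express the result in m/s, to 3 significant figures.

v ≈ 663 m/s

μ = GM = 6.674×10⁻¹¹ × 3.301×10²³ = 2.203×10¹³ m³/s².
Semi-major axis a = (r_p + r_a)/2 = 9083.5 km = 9.084×10⁶ m.
Vis-viva: v² = μ(2/r − 1/a) = 2.203×10¹³ × (1.300×10⁻⁷ − 1.101×10⁻⁷) = 4.395×10⁵ m²/s².
v = 662.9 m/s.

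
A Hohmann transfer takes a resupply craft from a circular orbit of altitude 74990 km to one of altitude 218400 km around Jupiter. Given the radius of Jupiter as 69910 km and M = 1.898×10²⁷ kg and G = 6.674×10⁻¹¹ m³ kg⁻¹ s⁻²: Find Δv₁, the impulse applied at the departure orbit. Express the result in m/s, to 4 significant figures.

μ = GM = 6.674×10⁻¹¹ × 1.898×10²⁷ = 1.267×10¹⁷ m³/s².
r₁ = 69910 + 74990 = 144900 km = 1.4490×10⁸ m.
r₂ = 69910 + 218400 = 288310 km = 2.8831×10⁸ m.
Transfer ellipse a_t = (r₁ + r₂)/2 = 2.166×10⁸ m.
At r₁: circular v_c1 = √(μ/r₁) = 29570 m/s; transfer-perijove v_p = √[μ(2/r₁ − 1/a_t)] = 34110 m/s.
Δv₁ = v_p − v_c1 = 4545 m/s.

Δv ≈ 4545 m/s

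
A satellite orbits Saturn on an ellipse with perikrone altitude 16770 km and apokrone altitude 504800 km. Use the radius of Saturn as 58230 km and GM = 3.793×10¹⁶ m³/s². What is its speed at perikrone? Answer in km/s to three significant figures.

r_p = 58230 + 16770 = 75000 km = 7.5000×10⁷ m.
r_a = 58230 + 504800 = 563030 km = 5.6303×10⁸ m.
Semi-major axis a = (r_p + r_a)/2 = 3.1902×10⁵ km = 3.190×10⁸ m.
Vis-viva: v² = μ(2/r − 1/a) = 3.793×10¹⁶ × (2.667×10⁻⁸ − 3.135×10⁻⁹) = 8.926×10⁸ m²/s².
v = 29880 m/s = 29.88 km/s.

v ≈ 29.9 km/s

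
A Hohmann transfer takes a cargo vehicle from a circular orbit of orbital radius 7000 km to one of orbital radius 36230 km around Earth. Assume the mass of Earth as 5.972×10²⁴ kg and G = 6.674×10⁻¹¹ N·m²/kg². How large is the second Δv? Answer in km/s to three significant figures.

Δv ≈ 1.43 km/s

μ = GM = 6.674×10⁻¹¹ × 5.972×10²⁴ = 3.986×10¹⁴ m³/s².
r₁ = 7000 km = 7.000×10⁶ m.
r₂ = 36230 km = 3.623×10⁷ m.
Transfer ellipse a_t = (r₁ + r₂)/2 = 2.162×10⁷ m.
At r₁: circular v_c1 = √(μ/r₁) = 7546 m/s; transfer-perigee v_p = √[μ(2/r₁ − 1/a_t)] = 9769 m/s.
At r₂: circular v_c2 = √(μ/r₂) = 3317 m/s; transfer-apogee v_a = √[μ(2/r₂ − 1/a_t)] = 1888 m/s.
Δv₂ = v_c2 − v_a = 1429 m/s.
= 1.429 km/s.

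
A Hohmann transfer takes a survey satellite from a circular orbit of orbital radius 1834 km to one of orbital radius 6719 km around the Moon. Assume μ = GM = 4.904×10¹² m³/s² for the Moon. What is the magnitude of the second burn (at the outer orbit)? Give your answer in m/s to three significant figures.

Δv ≈ 295 m/s

r₁ = 1834 km = 1.834×10⁶ m.
r₂ = 6719 km = 6.719×10⁶ m.
Transfer ellipse a_t = (r₁ + r₂)/2 = 4.276×10⁶ m.
At r₁: circular v_c1 = √(μ/r₁) = 1635 m/s; transfer-perilune v_p = √[μ(2/r₁ − 1/a_t)] = 2050 m/s.
At r₂: circular v_c2 = √(μ/r₂) = 854.3 m/s; transfer-apolune v_a = √[μ(2/r₂ − 1/a_t)] = 559.5 m/s.
Δv₂ = v_c2 − v_a = 294.9 m/s.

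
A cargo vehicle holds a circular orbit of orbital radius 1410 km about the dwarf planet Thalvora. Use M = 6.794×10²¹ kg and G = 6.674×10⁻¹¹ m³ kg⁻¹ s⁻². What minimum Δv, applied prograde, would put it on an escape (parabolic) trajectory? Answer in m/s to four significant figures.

Δv ≈ 234.9 m/s

μ = GM = 6.674×10⁻¹¹ × 6.794×10²¹ = 4.534×10¹¹ m³/s².
r = 1410 km = 1.410×10⁶ m.
Circular speed v_c = √(μ/r) = 567.1 m/s.
Escape speed v_esc = √(2μ/r) = √2 × v_c = 802.0 m/s.
Δv = v_esc − v_c = 234.9 m/s.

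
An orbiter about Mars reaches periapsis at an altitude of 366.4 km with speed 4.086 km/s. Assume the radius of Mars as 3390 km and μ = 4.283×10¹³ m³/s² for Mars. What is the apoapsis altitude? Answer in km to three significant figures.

apoapsis altitude ≈ 6880 km

r_p = 3390 + 366.4 = 3756.4 km = 3.756×10⁶ m.
Specific energy ε = v²/2 − μ/r = -3.054×10⁶ J/kg, so a = −μ/(2ε) = 7.012×10⁶ m.
The apsides satisfy r_p + r_a = 2a, so the apoapsis radius is 2a − r_p = 1.027×10⁷ m = 10267 km.
Apoapsis altitude = 10267 − 3390 = 6877.0 km.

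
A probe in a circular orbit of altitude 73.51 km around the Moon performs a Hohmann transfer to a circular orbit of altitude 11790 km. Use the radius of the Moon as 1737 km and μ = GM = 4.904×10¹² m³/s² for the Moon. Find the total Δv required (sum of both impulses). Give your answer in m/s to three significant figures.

Δv_total ≈ 850 m/s

r₁ = 1737 + 73.51 = 1810.5 km = 1.8105×10⁶ m.
r₂ = 1737 + 11790 = 13527 km = 1.3527×10⁷ m.
Transfer ellipse a_t = (r₁ + r₂)/2 = 7.669×10⁶ m.
At r₁: circular v_c1 = √(μ/r₁) = 1646 m/s; transfer-perilune v_p = √[μ(2/r₁ − 1/a_t)] = 2186 m/s.
Δv₁ = v_p − v_c1 = 540.0 m/s.
At r₂: circular v_c2 = √(μ/r₂) = 602.1 m/s; transfer-apolune v_a = √[μ(2/r₂ − 1/a_t)] = 292.6 m/s.
Δv₂ = v_c2 − v_a = 309.5 m/s.
Total Δv = Δv₁ + Δv₂ = 849.6 m/s.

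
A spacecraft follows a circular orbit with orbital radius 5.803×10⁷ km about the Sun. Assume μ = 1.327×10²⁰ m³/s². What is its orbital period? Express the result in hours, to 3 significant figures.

T ≈ 2120 hours

r = 5.803×10⁷ km = 5.803×10¹⁰ m.
Kepler's third law: T = 2π√(r³/μ) = 2π√((5.803×10¹⁰)³ / 1.327×10²⁰).
r³/μ = 1.473×10¹² s², so T = 2π × 1.214×10⁶ = 7.625×10⁶ s.
Converting: 7.625×10⁶ s ÷ 3600 = 2118 hours.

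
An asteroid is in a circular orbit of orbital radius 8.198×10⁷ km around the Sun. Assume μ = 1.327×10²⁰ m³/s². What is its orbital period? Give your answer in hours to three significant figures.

r = 8.198×10⁷ km = 8.198×10¹⁰ m.
Kepler's third law: T = 2π√(r³/μ) = 2π√((8.198×10¹⁰)³ / 1.327×10²⁰).
r³/μ = 4.152×10¹² s², so T = 2π × 2.038×10⁶ = 1.280×10⁷ s.
Converting: 1.280×10⁷ s ÷ 3600 = 3556 hours.

T ≈ 3560 hours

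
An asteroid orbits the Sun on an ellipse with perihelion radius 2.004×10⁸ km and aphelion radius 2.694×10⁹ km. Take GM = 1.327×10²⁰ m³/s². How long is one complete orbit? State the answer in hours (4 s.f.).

T ≈ 263800 hours

Semi-major axis a = (r_p + r_a)/2 = (2.0040×10⁸ + 2.6940×10⁹)/2 = 1.4472×10⁹ km = 1.447×10¹² m.
By Kepler's third law T = 2π√(a³/μ) = 2π × 1.511×10⁸ = 9.496×10⁸ s.
= 2.638×10⁵ hours.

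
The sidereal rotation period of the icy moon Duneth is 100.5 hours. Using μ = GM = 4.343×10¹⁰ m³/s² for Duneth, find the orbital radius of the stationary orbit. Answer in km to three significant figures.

T = 100.5 hours = 3.618×10⁵ s.
A synchronous orbit has period T, so by Kepler's third law a = (μT²/4π²)^(1/3).
μT²/4π² = 4.343×10¹⁰ × (3.618×10⁵)² / 39.48 = 1.440×10²⁰ m³.
a = 5.242×10⁶ m = 5241.5 km.

r_sync ≈ 5240 km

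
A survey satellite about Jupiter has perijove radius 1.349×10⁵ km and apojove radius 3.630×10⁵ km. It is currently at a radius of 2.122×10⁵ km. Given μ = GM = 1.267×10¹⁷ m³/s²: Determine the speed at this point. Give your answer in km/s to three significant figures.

Semi-major axis a = (r_p + r_a)/2 = 2.4895×10⁵ km = 2.490×10⁸ m.
Vis-viva: v² = μ(2/r − 1/a) = 1.267×10¹⁷ × (9.425×10⁻⁹ − 4.017×10⁻⁹) = 6.852×10⁸ m²/s².
v = 26180 m/s = 26.18 km/s.

v ≈ 26.2 km/s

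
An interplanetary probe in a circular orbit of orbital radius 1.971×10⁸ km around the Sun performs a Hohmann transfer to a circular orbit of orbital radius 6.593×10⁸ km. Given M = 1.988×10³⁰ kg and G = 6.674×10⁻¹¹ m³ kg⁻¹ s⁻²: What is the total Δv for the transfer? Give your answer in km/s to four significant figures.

Δv_total ≈ 10.81 km/s

μ = GM = 6.674×10⁻¹¹ × 1.988×10³⁰ = 1.327×10²⁰ m³/s².
r₁ = 1.971×10⁸ km = 1.971×10¹¹ m.
r₂ = 6.593×10⁸ km = 6.593×10¹¹ m.
Transfer ellipse a_t = (r₁ + r₂)/2 = 4.282×10¹¹ m.
At r₁: circular v_c1 = √(μ/r₁) = 25950 m/s; transfer-perihelion v_p = √[μ(2/r₁ − 1/a_t)] = 32190 m/s.
Δv₁ = v_p − v_c1 = 6249 m/s.
At r₂: circular v_c2 = √(μ/r₂) = 14190 m/s; transfer-aphelion v_a = √[μ(2/r₂ − 1/a_t)] = 9625 m/s.
Δv₂ = v_c2 − v_a = 4561 m/s.
Total Δv = Δv₁ + Δv₂ = 10810 m/s = 10.81 km/s.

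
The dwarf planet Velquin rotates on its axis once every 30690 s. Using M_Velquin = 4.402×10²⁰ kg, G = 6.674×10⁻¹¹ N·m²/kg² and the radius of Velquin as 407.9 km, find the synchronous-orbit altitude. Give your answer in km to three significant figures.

h_sync ≈ 480 km

μ = GM = 6.674×10⁻¹¹ × 4.402×10²⁰ = 2.938×10¹⁰ m³/s².
A synchronous orbit has period T, so by Kepler's third law a = (μT²/4π²)^(1/3).
μT²/4π² = 2.938×10¹⁰ × (3.069×10⁴)² / 39.48 = 7.009×10¹⁷ m³.
a = 8.883×10⁵ m = 888.29 km.
Altitude h = a − R = 888.29 − 407.9 = 480.39 km.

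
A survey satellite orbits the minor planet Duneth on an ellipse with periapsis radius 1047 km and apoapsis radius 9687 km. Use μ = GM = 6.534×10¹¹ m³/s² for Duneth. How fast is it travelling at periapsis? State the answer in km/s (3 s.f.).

Semi-major axis a = (r_p + r_a)/2 = 5367.0 km = 5.367×10⁶ m.
Vis-viva: v² = μ(2/r − 1/a) = 6.534×10¹¹ × (1.910×10⁻⁶ − 1.863×10⁻⁷) = 1.126×10⁶ m²/s².
v = 1061 m/s = 1.061 km/s.

v ≈ 1.06 km/s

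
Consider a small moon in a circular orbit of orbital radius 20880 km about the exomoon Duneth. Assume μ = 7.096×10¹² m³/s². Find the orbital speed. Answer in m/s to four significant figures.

r = 20880 km = 2.088×10⁷ m.
For a circular orbit v = √(μ/r) = √(7.096×10¹² / 2.088×10⁷) = √(3.398×10⁵) = 583.0 m/s.

v ≈ 583.0 m/s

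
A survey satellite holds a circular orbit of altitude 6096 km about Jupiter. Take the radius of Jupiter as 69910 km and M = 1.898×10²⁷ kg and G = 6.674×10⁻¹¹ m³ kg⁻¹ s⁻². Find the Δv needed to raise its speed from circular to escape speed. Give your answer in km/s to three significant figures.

μ = GM = 6.674×10⁻¹¹ × 1.898×10²⁷ = 1.267×10¹⁷ m³/s².
r = 69910 + 6096 = 76006 km = 7.6006×10⁷ m.
Circular speed v_c = √(μ/r) = 40820 m/s.
Escape speed v_esc = √(2μ/r) = √2 × v_c = 57730 m/s.
Δv = v_esc − v_c = 16910 m/s = 16.91 km/s.

Δv ≈ 16.9 km/s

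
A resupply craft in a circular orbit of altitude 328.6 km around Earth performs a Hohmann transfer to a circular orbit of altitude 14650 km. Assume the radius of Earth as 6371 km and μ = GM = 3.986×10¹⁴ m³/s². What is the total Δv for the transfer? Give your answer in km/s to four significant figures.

Δv_total ≈ 3.113 km/s

r₁ = 6371 + 328.6 = 6699.6 km = 6.6996×10⁶ m.
r₂ = 6371 + 14650 = 21021 km = 2.1021×10⁷ m.
Transfer ellipse a_t = (r₁ + r₂)/2 = 1.386×10⁷ m.
At r₁: circular v_c1 = √(μ/r₁) = 7713 m/s; transfer-perigee v_p = √[μ(2/r₁ − 1/a_t)] = 9499 m/s.
Δv₁ = v_p − v_c1 = 1786 m/s.
At r₂: circular v_c2 = √(μ/r₂) = 4355 m/s; transfer-apogee v_a = √[μ(2/r₂ − 1/a_t)] = 3027 m/s.
Δv₂ = v_c2 − v_a = 1327 m/s.
Total Δv = Δv₁ + Δv₂ = 3113 m/s = 3.113 km/s.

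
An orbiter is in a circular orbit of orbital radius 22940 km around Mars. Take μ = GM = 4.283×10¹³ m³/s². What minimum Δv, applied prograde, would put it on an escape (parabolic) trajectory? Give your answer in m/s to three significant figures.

Δv ≈ 566 m/s

r = 22940 km = 2.294×10⁷ m.
Circular speed v_c = √(μ/r) = 1366 m/s.
Escape speed v_esc = √(2μ/r) = √2 × v_c = 1932 m/s.
Δv = v_esc − v_c = 566.0 m/s.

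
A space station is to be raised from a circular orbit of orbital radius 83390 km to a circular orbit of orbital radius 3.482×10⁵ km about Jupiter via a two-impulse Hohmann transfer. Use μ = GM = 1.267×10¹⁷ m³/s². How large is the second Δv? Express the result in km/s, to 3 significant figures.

r₁ = 83390 km = 8.339×10⁷ m.
r₂ = 3.482×10⁵ km = 3.482×10⁸ m.
Transfer ellipse a_t = (r₁ + r₂)/2 = 2.158×10⁸ m.
At r₁: circular v_c1 = √(μ/r₁) = 38980 m/s; transfer-perijove v_p = √[μ(2/r₁ − 1/a_t)] = 49510 m/s.
At r₂: circular v_c2 = √(μ/r₂) = 19080 m/s; transfer-apojove v_a = √[μ(2/r₂ − 1/a_t)] = 11860 m/s.
Δv₂ = v_c2 − v_a = 7217 m/s.
= 7.217 km/s.

Δv ≈ 7.22 km/s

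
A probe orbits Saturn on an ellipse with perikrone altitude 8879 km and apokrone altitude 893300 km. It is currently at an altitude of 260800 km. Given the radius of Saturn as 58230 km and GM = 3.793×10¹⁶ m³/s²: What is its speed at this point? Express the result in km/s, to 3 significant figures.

r_p = 58230 + 8879 = 67109 km = 6.7109×10⁷ m.
r_a = 58230 + 893300 = 951530 km = 9.5153×10⁸ m.
r = 58230 + 260800 = 3.1903×10⁵ km = 3.190×10⁸ m.
Semi-major axis a = (r_p + r_a)/2 = 5.0932×10⁵ km = 5.093×10⁸ m.
Vis-viva: v² = μ(2/r − 1/a) = 3.793×10¹⁶ × (6.269×10⁻⁹ − 1.963×10⁻⁹) = 1.633×10⁸ m²/s².
v = 12780 m/s = 12.78 km/s.

v ≈ 12.8 km/s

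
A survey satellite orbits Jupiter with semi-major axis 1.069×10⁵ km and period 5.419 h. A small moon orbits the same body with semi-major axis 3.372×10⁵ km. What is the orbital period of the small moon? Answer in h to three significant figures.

Kepler's third law: T² ∝ a³, so T₂ = T₁ (a₂/a₁)^(3/2).
a₂/a₁ = 3.154, (a₂/a₁)^(3/2) = 5.602.
T₂ = 5.419 × 5.602 = 30.36 h.

T₂ ≈ 30.4 h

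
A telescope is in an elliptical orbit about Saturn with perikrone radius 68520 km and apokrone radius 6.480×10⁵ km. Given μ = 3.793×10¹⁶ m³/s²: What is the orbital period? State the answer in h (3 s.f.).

Semi-major axis a = (r_p + r_a)/2 = (68520 + 6.4800×10⁵)/2 = 3.5826×10⁵ km = 3.583×10⁸ m.
By Kepler's third law T = 2π√(a³/μ) = 2π × 3.482×10⁴ = 2.188×10⁵ s.
= 60.77 h.

T ≈ 60.8 h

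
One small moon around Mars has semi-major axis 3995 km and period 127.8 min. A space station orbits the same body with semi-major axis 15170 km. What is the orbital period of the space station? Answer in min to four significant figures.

Kepler's third law: T² ∝ a³, so T₂ = T₁ (a₂/a₁)^(3/2).
a₂/a₁ = 3.797, (a₂/a₁)^(3/2) = 7.400.
T₂ = 127.8 × 7.400 = 945.7 min.

T₂ ≈ 945.7 min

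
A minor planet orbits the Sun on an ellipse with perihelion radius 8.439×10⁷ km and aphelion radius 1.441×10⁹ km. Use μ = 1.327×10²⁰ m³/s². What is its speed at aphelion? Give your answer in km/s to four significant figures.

v ≈ 3.192 km/s

Semi-major axis a = (r_p + r_a)/2 = 7.6270×10⁸ km = 7.627×10¹¹ m.
Vis-viva: v² = μ(2/r − 1/a) = 1.327×10²⁰ × (1.388×10⁻¹² − 1.311×10⁻¹²) = 1.019×10⁷ m²/s².
v = 3192 m/s = 3.192 km/s.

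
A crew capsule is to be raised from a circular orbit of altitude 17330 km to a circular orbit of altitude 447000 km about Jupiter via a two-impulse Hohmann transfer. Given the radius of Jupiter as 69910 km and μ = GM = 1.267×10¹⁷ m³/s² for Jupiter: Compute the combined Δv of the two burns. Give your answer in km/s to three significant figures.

Δv_total ≈ 19.0 km/s

r₁ = 69910 + 17330 = 87240 km = 8.7240×10⁷ m.
r₂ = 69910 + 447000 = 516910 km = 5.1691×10⁸ m.
Transfer ellipse a_t = (r₁ + r₂)/2 = 3.021×10⁸ m.
At r₁: circular v_c1 = √(μ/r₁) = 38110 m/s; transfer-perijove v_p = √[μ(2/r₁ − 1/a_t)] = 49850 m/s.
Δv₁ = v_p − v_c1 = 11740 m/s.
At r₂: circular v_c2 = √(μ/r₂) = 15660 m/s; transfer-apojove v_a = √[μ(2/r₂ − 1/a_t)] = 8414 m/s.
Δv₂ = v_c2 − v_a = 7242 m/s.
Total Δv = Δv₁ + Δv₂ = 18980 m/s = 18.98 km/s.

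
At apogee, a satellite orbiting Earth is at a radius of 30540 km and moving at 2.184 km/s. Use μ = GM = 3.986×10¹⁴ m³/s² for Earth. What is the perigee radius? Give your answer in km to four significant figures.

r_a = 3.054×10⁷ m.
Specific energy ε = v²/2 − μ/r = -1.067×10⁷ J/kg, so a = −μ/(2ε) = 1.868×10⁷ m.
The apsides satisfy r_p + r_a = 2a, so the perigee radius is 2a − r_a = 6.828×10⁶ m = 6828.3 km.

perigee radius ≈ 6828 km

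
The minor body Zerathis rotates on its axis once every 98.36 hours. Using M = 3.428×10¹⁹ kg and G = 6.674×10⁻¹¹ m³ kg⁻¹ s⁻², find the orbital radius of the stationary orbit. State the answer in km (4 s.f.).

r_sync ≈ 1937 km

μ = GM = 6.674×10⁻¹¹ × 3.428×10¹⁹ = 2.288×10⁹ m³/s².
T = 98.36 hours = 3.541×10⁵ s.
A synchronous orbit has period T, so by Kepler's third law a = (μT²/4π²)^(1/3).
μT²/4π² = 2.288×10⁹ × (3.541×10⁵)² / 39.48 = 7.266×10¹⁸ m³.
a = 1.937×10⁶ m = 1936.9 km.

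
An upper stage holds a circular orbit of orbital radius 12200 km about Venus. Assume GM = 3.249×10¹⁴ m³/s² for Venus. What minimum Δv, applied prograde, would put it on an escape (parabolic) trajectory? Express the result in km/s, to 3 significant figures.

Δv ≈ 2.14 km/s

r = 12200 km = 1.220×10⁷ m.
Circular speed v_c = √(μ/r) = 5161 m/s.
Escape speed v_esc = √(2μ/r) = √2 × v_c = 7298 m/s.
Δv = v_esc − v_c = 2138 m/s = 2.138 km/s.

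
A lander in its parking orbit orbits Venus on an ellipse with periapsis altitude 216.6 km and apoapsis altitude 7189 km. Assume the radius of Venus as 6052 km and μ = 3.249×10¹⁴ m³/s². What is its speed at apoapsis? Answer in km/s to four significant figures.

r_p = 6052 + 216.6 = 6268.6 km = 6.2686×10⁶ m.
r_a = 6052 + 7189 = 13241 km = 1.3241×10⁷ m.
Semi-major axis a = (r_p + r_a)/2 = 9754.8 km = 9.755×10⁶ m.
Vis-viva: v² = μ(2/r − 1/a) = 3.249×10¹⁴ × (1.510×10⁻⁷ − 1.025×10⁻⁷) = 1.577×10⁷ m²/s².
v = 3971 m/s = 3.971 km/s.

v ≈ 3.971 km/s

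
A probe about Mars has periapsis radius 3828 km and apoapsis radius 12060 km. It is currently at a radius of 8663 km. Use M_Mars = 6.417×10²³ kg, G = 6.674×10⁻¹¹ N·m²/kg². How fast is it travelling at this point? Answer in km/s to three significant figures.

μ = GM = 6.674×10⁻¹¹ × 6.417×10²³ = 4.283×10¹³ m³/s².
Semi-major axis a = (r_p + r_a)/2 = 7944.0 km = 7.944×10⁶ m.
Vis-viva: v² = μ(2/r − 1/a) = 4.283×10¹³ × (2.309×10⁻⁷ − 1.259×10⁻⁷) = 4.496×10⁶ m²/s².
v = 2120 m/s = 2.120 km/s.

v ≈ 2.12 km/s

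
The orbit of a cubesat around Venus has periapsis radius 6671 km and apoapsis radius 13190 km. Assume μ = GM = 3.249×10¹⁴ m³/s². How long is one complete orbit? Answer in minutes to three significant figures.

T ≈ 182 minutes

Semi-major axis a = (r_p + r_a)/2 = (6671.0 + 13190)/2 = 9930.5 km = 9.930×10⁶ m.
By Kepler's third law T = 2π√(a³/μ) = 2π × 1.736×10³ = 1.091×10⁴ s.
= 181.8 minutes.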